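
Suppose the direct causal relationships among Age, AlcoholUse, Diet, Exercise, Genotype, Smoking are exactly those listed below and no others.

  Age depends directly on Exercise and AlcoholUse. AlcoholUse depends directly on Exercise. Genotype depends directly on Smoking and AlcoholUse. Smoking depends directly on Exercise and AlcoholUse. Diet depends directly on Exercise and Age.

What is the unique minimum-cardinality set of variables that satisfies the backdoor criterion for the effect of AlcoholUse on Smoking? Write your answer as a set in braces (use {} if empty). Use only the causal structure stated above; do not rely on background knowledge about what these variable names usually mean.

Variables eligible for adjustment (non-descendants of AlcoholUse, excluding AlcoholUse and Smoking): {Exercise}.
Backdoor paths from AlcoholUse to Smoking:
  P1: AlcoholUse <- Exercise -> Smoking
The empty set is not sufficient: P1 (AlcoholUse <- Exercise -> Smoking) has no collider blocking it and no conditioned non-collider, so it is open.
Try {Exercise}:
  P1: blocked at fork node Exercise ∈ conditioning set.
{Exercise} contains no descendant of AlcoholUse and blocks every backdoor path.
{Exercise} is the unique smallest valid adjustment set.

{Exercise}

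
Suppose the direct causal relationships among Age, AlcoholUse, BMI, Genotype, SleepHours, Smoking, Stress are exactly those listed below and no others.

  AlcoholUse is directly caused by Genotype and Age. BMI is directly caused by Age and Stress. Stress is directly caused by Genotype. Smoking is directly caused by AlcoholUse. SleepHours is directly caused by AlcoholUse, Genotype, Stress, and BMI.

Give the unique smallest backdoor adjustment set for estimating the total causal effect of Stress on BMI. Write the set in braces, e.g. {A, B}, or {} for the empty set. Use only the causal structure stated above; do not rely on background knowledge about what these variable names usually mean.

Variables eligible for adjustment (non-descendants of Stress, excluding Stress and BMI): {Age, AlcoholUse, Genotype, Smoking}.
Backdoor paths from Stress to BMI:
  P1: Stress <- Genotype -> AlcoholUse <- Age -> BMI
  P2: Stress <- Genotype -> AlcoholUse -> SleepHours <- BMI
  P3: Stress <- Genotype -> SleepHours <- BMI
  P4: Stress <- Genotype -> SleepHours <- AlcoholUse <- Age -> BMI
Each backdoor path contains an unconditioned collider, so every path is already blocked with the empty conditioning set:
  P1: blocked at collider AlcoholUse (neither it nor any descendant is in the conditioning set).
  P2: blocked at collider SleepHours (neither it nor any descendant is in the conditioning set).
  P3: blocked at collider SleepHours (neither it nor any descendant is in the conditioning set).
  P4: blocked at collider SleepHours (neither it nor any descendant is in the conditioning set).
The empty set is therefore the unique smallest valid set.

{}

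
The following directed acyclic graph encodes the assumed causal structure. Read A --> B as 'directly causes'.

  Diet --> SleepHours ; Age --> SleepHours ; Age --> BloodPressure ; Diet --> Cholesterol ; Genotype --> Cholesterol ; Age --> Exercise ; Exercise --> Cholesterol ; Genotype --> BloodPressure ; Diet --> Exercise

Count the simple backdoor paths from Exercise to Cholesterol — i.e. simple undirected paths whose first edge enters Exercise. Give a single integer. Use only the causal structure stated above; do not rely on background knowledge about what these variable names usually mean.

4

A backdoor path from Exercise to Cholesterol is any simple undirected path whose first edge points into Exercise (i.e. leaves Exercise via a parent).
Parents of Exercise: {Age, Diet}.
Enumerating:
  P1: Exercise <- Age -> SleepHours <- Diet -> Cholesterol
  P2: Exercise <- Age -> BloodPressure <- Genotype -> Cholesterol
  P3: Exercise <- Diet -> SleepHours <- Age -> BloodPressure <- Genotype -> Cholesterol
  P4: Exercise <- Diet -> Cholesterol
That exhausts the simple backdoor paths. Count: 4.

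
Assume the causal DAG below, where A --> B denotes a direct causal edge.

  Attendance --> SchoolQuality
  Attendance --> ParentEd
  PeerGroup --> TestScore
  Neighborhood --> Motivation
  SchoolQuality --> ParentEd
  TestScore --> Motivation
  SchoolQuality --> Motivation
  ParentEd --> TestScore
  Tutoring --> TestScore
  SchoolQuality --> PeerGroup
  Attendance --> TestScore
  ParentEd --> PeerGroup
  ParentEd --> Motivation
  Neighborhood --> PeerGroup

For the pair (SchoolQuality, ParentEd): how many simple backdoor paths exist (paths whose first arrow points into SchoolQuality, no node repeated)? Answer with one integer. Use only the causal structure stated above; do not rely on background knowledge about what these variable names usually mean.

6

A backdoor path from SchoolQuality to ParentEd is any simple undirected path whose first edge points into SchoolQuality (i.e. leaves SchoolQuality via a parent).
Parents of SchoolQuality: {Attendance}.
Enumerating:
  P1: SchoolQuality <- Attendance -> ParentEd
  P2: SchoolQuality <- Attendance -> TestScore <- ParentEd
  P3: SchoolQuality <- Attendance -> TestScore <- PeerGroup <- Neighborhood -> Motivation <- ParentEd
  P4: SchoolQuality <- Attendance -> TestScore <- PeerGroup <- ParentEd
  P5: SchoolQuality <- Attendance -> TestScore -> Motivation <- Neighborhood -> PeerGroup <- ParentEd
  P6: SchoolQuality <- Attendance -> TestScore -> Motivation <- ParentEd
That exhausts the simple backdoor paths. Count: 6.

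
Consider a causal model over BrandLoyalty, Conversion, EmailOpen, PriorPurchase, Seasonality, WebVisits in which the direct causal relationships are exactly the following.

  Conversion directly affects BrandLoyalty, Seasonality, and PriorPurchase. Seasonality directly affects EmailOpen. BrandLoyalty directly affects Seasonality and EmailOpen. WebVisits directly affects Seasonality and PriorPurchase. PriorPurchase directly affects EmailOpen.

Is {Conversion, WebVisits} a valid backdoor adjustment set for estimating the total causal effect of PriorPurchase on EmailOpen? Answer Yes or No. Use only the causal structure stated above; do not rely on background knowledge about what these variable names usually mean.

Yes

Backdoor paths from PriorPurchase to EmailOpen (paths whose first edge points into PriorPurchase):
  P1: PriorPurchase <- WebVisits -> Seasonality <- Conversion -> BrandLoyalty -> EmailOpen
  P2: PriorPurchase <- WebVisits -> Seasonality <- BrandLoyalty -> EmailOpen
  P3: PriorPurchase <- WebVisits -> Seasonality -> EmailOpen
  P4: PriorPurchase <- Conversion -> BrandLoyalty -> Seasonality -> EmailOpen
  P5: PriorPurchase <- Conversion -> BrandLoyalty -> EmailOpen
  P6: PriorPurchase <- Conversion -> Seasonality <- BrandLoyalty -> EmailOpen
  P7: PriorPurchase <- Conversion -> Seasonality -> EmailOpen
Condition 1 (no descendant of PriorPurchase in the set): holds — descendants of PriorPurchase are {EmailOpen}; none are in {Conversion, WebVisits}.
Condition 2 (every backdoor path blocked by {Conversion, WebVisits}):
  P1: blocked at fork node WebVisits ∈ conditioning set.
  P2: blocked at fork node WebVisits ∈ conditioning set.
  P3: blocked at fork node WebVisits ∈ conditioning set.
  P4: blocked at fork node Conversion ∈ conditioning set.
  P5: blocked at fork node Conversion ∈ conditioning set.
  P6: blocked at fork node Conversion ∈ conditioning set.
  P7: blocked at fork node Conversion ∈ conditioning set.
{Conversion, WebVisits} satisfies the backdoor criterion.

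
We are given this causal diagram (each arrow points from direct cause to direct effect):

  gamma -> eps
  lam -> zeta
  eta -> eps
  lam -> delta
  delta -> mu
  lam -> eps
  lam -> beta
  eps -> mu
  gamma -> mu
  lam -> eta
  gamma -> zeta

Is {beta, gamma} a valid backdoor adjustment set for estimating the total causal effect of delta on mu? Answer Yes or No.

Backdoor paths from delta to mu (paths whose first edge points into delta):
  P1: delta <- lam -> eta -> eps <- gamma -> mu
  P2: delta <- lam -> eta -> eps -> mu
  P3: delta <- lam -> eps <- gamma -> mu
  P4: delta <- lam -> eps -> mu
  P5: delta <- lam -> zeta <- gamma -> eps -> mu
  P6: delta <- lam -> zeta <- gamma -> mu
Condition 1 (no descendant of delta in the set): holds — descendants of delta are {mu}; none are in {beta, gamma}.
Condition 2 (every backdoor path blocked by {beta, gamma}):
  P1: blocked at collider eps (neither it nor any descendant is in the conditioning set).
  P2: open — no interior node is in the conditioning set.
  P3: blocked at collider eps (neither it nor any descendant is in the conditioning set).
  P4: open — no interior node is in the conditioning set.
  P5: blocked at collider zeta (neither it nor any descendant is in the conditioning set).
  P6: blocked at collider zeta (neither it nor any descendant is in the conditioning set).
{beta, gamma} does not satisfy the backdoor criterion.

No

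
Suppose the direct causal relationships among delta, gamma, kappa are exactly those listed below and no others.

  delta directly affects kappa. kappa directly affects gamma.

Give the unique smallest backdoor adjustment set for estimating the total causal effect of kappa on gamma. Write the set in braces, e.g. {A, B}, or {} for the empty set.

{}

Variables eligible for adjustment (non-descendants of kappa, excluding kappa and gamma): {delta}.
Backdoor paths from kappa to gamma:
  (none)
With no backdoor paths the empty set already satisfies the criterion, and it is trivially minimal.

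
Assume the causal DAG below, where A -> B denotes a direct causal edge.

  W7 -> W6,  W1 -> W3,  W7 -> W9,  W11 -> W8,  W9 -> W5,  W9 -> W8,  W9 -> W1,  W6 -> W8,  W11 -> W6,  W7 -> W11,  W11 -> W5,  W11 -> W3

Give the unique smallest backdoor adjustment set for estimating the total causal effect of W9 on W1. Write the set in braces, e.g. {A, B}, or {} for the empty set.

{}

Variables eligible for adjustment (non-descendants of W9, excluding W9 and W1): {W11, W6, W7}.
Backdoor paths from W9 to W1:
  P1: W9 <- W7 -> W11 -> W3 <- W1
  P2: W9 <- W7 -> W6 <- W11 -> W3 <- W1
  P3: W9 <- W7 -> W6 -> W8 <- W11 -> W3 <- W1
Each backdoor path contains an unconditioned collider, so every path is already blocked with the empty conditioning set:
  P1: blocked at collider W3 (neither it nor any descendant is in the conditioning set).
  P2: blocked at collider W6 (neither it nor any descendant is in the conditioning set).
  P3: blocked at collider W8 (neither it nor any descendant is in the conditioning set).
The empty set is therefore the unique smallest valid set.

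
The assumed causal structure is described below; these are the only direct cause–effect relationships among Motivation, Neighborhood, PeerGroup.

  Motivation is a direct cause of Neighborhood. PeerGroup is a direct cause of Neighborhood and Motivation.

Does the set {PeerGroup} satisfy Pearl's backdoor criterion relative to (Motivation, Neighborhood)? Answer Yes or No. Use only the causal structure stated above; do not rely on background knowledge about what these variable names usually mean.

Backdoor paths from Motivation to Neighborhood (paths whose first edge points into Motivation):
  P1: Motivation <- PeerGroup -> Neighborhood
Condition 1 (no descendant of Motivation in the set): holds — descendants of Motivation are {Neighborhood}; none are in {PeerGroup}.
Condition 2 (every backdoor path blocked by {PeerGroup}):
  P1: blocked at fork node PeerGroup ∈ conditioning set.
{PeerGroup} satisfies the backdoor criterion.

Yes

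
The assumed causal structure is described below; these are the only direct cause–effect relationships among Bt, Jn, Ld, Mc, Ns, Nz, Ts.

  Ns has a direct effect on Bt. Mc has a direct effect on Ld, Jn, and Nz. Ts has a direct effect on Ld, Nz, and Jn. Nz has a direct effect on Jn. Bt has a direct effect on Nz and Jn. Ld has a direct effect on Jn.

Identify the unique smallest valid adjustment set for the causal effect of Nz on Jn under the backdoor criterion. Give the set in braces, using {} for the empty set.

Variables eligible for adjustment (non-descendants of Nz, excluding Nz and Jn): {Bt, Ld, Mc, Ns, Ts}.
Backdoor paths from Nz to Jn:
  P1: Nz <- Mc -> Ld <- Ts -> Jn
  P2: Nz <- Mc -> Ld -> Jn
  P3: Nz <- Mc -> Jn
  P4: Nz <- Ts -> Ld <- Mc -> Jn
  P5: Nz <- Ts -> Ld -> Jn
  P6: Nz <- Ts -> Jn
  P7: Nz <- Bt -> Jn
The empty set is not sufficient: P2 (Nz <- Mc -> Ld -> Jn) has no collider blocking it and no conditioned non-collider, so it is open.
Try {Bt, Mc, Ts}:
  P1: blocked at fork node Mc ∈ conditioning set.
  P2: blocked at fork node Mc ∈ conditioning set.
  P3: blocked at fork node Mc ∈ conditioning set.
  P4: blocked at fork node Ts ∈ conditioning set.
  P5: blocked at fork node Ts ∈ conditioning set.
  P6: blocked at fork node Ts ∈ conditioning set.
  P7: blocked at fork node Bt ∈ conditioning set.
{Bt, Mc, Ts} contains no descendant of Nz and blocks every backdoor path.
Every element of {Bt, Mc, Ts} is needed (dropping Bt leaves P7 open; dropping Mc leaves P2 open; dropping Ts leaves P5 open), so no proper subset is valid.
Among all size-3 subsets of the eligible variables, only {Bt, Mc, Ts} blocks every backdoor path, so it is the unique smallest valid adjustment set.

{Bt, Mc, Ts}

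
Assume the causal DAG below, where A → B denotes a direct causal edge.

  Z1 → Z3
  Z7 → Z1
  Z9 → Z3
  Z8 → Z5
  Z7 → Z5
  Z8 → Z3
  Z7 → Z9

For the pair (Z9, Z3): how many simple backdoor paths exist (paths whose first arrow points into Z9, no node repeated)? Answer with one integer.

2

A backdoor path from Z9 to Z3 is any simple undirected path whose first edge points into Z9 (i.e. leaves Z9 via a parent).
Parents of Z9: {Z7}.
Enumerating:
  P1: Z9 <- Z7 -> Z5 <- Z8 -> Z3
  P2: Z9 <- Z7 -> Z1 -> Z3
That exhausts the simple backdoor paths. Count: 2.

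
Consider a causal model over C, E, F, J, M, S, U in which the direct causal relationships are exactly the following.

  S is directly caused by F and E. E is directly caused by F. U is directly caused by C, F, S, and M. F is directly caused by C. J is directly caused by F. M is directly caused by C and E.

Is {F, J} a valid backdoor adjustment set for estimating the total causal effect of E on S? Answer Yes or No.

Backdoor paths from E to S (paths whose first edge points into E):
  P1: E <- F <- C -> M -> U <- S
  P2: E <- F <- C -> U <- S
  P3: E <- F -> S
  P4: E <- F -> U <- S
Condition 1 (no descendant of E in the set): holds — descendants of E are {M, S, U}; none are in {F, J}.
Condition 2 (every backdoor path blocked by {F, J}):
  P1: blocked at chain node F ∈ conditioning set.
  P2: blocked at chain node F ∈ conditioning set.
  P3: blocked at fork node F ∈ conditioning set.
  P4: blocked at fork node F ∈ conditioning set.
{F, J} satisfies the backdoor criterion.

Yes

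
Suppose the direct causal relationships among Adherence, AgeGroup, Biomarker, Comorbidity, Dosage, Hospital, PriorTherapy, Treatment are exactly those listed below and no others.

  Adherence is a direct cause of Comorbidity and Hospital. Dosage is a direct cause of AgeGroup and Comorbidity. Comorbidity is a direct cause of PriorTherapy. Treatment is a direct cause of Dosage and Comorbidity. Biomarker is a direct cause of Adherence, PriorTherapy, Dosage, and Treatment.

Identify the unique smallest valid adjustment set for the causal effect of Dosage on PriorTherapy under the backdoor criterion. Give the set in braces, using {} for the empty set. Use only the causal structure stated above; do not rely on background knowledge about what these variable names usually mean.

Variables eligible for adjustment (non-descendants of Dosage, excluding Dosage and PriorTherapy): {Adherence, Biomarker, Hospital, Treatment}.
Backdoor paths from Dosage to PriorTherapy:
  P1: Dosage <- Biomarker -> Treatment -> Comorbidity -> PriorTherapy
  P2: Dosage <- Biomarker -> Adherence -> Comorbidity -> PriorTherapy
  P3: Dosage <- Biomarker -> PriorTherapy
  P4: Dosage <- Treatment <- Biomarker -> Adherence -> Comorbidity -> PriorTherapy
  P5: Dosage <- Treatment <- Biomarker -> PriorTherapy
  P6: Dosage <- Treatment -> Comorbidity <- Adherence <- Biomarker -> PriorTherapy
  P7: Dosage <- Treatment -> Comorbidity -> PriorTherapy
The empty set is not sufficient: P1 (Dosage <- Biomarker -> Treatment -> Comorbidity -> PriorTherapy) has no collider blocking it and no conditioned non-collider, so it is open.
Try {Biomarker, Treatment}:
  P1: blocked at fork node Biomarker ∈ conditioning set.
  P2: blocked at fork node Biomarker ∈ conditioning set.
  P3: blocked at fork node Biomarker ∈ conditioning set.
  P4: blocked at chain node Treatment ∈ conditioning set.
  P5: blocked at chain node Treatment ∈ conditioning set.
  P6: blocked at fork node Treatment ∈ conditioning set.
  P7: blocked at fork node Treatment ∈ conditioning set.
{Biomarker, Treatment} contains no descendant of Dosage and blocks every backdoor path.
Every element of {Biomarker, Treatment} is needed (dropping Biomarker leaves P2 open; dropping Treatment leaves P7 open), so no proper subset is valid.
Among all size-2 subsets of the eligible variables, only {Biomarker, Treatment} blocks every backdoor path, so it is the unique smallest valid adjustment set.

{Biomarker, Treatment}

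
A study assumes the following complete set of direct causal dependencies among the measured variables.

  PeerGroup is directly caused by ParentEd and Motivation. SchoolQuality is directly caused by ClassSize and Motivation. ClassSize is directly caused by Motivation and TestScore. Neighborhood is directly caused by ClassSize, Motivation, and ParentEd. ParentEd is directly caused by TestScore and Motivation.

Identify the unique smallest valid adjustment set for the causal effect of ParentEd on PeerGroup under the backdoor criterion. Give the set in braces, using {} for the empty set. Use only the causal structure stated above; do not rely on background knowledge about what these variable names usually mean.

Variables eligible for adjustment (non-descendants of ParentEd, excluding ParentEd and PeerGroup): {ClassSize, Motivation, SchoolQuality, TestScore}.
Backdoor paths from ParentEd to PeerGroup:
  P1: ParentEd <- Motivation -> PeerGroup
  P2: ParentEd <- TestScore -> ClassSize <- Motivation -> PeerGroup
  P3: ParentEd <- TestScore -> ClassSize -> SchoolQuality <- Motivation -> PeerGroup
  P4: ParentEd <- TestScore -> ClassSize -> Neighborhood <- Motivation -> PeerGroup
The empty set is not sufficient: P1 (ParentEd <- Motivation -> PeerGroup) has no collider blocking it and no conditioned non-collider, so it is open.
Try {Motivation}:
  P1: blocked at fork node Motivation ∈ conditioning set.
  P2: blocked at collider ClassSize (neither it nor any descendant is in the conditioning set).
  P3: blocked at collider SchoolQuality (neither it nor any descendant is in the conditioning set).
  P4: blocked at collider Neighborhood (neither it nor any descendant is in the conditioning set).
{Motivation} contains no descendant of ParentEd and blocks every backdoor path.
No other singleton works — e.g. {TestScore} leaves P1 open — so {Motivation} is the unique smallest valid adjustment set.

{Motivation}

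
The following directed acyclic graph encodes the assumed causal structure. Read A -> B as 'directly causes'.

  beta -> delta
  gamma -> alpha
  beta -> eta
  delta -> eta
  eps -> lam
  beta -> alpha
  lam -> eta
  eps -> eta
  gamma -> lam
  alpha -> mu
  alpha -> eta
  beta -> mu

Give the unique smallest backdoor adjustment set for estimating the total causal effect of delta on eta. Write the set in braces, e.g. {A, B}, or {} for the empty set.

{beta}

Variables eligible for adjustment (non-descendants of delta, excluding delta and eta): {alpha, beta, eps, gamma, lam, mu}.
Backdoor paths from delta to eta:
  P1: delta <- beta -> alpha <- gamma -> lam <- eps -> eta
  P2: delta <- beta -> alpha <- gamma -> lam -> eta
  P3: delta <- beta -> alpha -> eta
  P4: delta <- beta -> eta
  P5: delta <- beta -> mu <- alpha <- gamma -> lam <- eps -> eta
  P6: delta <- beta -> mu <- alpha <- gamma -> lam -> eta
  P7: delta <- beta -> mu <- alpha -> eta
The empty set is not sufficient: P3 (delta <- beta -> alpha -> eta) has no collider blocking it and no conditioned non-collider, so it is open.
Try {beta}:
  P1: blocked at fork node beta ∈ conditioning set.
  P2: blocked at fork node beta ∈ conditioning set.
  P3: blocked at fork node beta ∈ conditioning set.
  P4: blocked at fork node beta ∈ conditioning set.
  P5: blocked at fork node beta ∈ conditioning set.
  P6: blocked at fork node beta ∈ conditioning set.
  P7: blocked at fork node beta ∈ conditioning set.
{beta} contains no descendant of delta and blocks every backdoor path.
No other singleton works — e.g. {eps} leaves P3 open — so {beta} is the unique smallest valid adjustment set.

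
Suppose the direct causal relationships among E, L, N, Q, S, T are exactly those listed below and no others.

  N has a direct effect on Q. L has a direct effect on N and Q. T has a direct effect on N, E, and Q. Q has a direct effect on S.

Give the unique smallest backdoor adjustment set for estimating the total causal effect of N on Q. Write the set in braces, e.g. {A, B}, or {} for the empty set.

{L, T}

Variables eligible for adjustment (non-descendants of N, excluding N and Q): {E, L, T}.
Backdoor paths from N to Q:
  P1: N <- T -> Q
  P2: N <- L -> Q
The empty set is not sufficient: P1 (N <- T -> Q) has no collider blocking it and no conditioned non-collider, so it is open.
Try {L, T}:
  P1: blocked at fork node T ∈ conditioning set.
  P2: blocked at fork node L ∈ conditioning set.
{L, T} contains no descendant of N and blocks every backdoor path.
Every element of {L, T} is needed (dropping L leaves P2 open; dropping T leaves P1 open), so no proper subset is valid.
Among all size-2 subsets of the eligible variables, only {L, T} blocks every backdoor path, so it is the unique smallest valid adjustment set.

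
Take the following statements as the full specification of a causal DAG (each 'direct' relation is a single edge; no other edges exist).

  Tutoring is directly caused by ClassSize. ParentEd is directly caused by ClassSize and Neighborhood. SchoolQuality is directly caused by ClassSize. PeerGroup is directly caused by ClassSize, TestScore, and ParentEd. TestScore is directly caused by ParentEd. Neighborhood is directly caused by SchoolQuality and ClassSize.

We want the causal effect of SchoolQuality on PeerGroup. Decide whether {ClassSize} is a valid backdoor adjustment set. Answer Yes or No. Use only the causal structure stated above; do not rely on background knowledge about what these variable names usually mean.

Backdoor paths from SchoolQuality to PeerGroup (paths whose first edge points into SchoolQuality):
  P1: SchoolQuality <- ClassSize -> Neighborhood -> ParentEd -> TestScore -> PeerGroup
  P2: SchoolQuality <- ClassSize -> Neighborhood -> ParentEd -> PeerGroup
  P3: SchoolQuality <- ClassSize -> ParentEd -> TestScore -> PeerGroup
  P4: SchoolQuality <- ClassSize -> ParentEd -> PeerGroup
  P5: SchoolQuality <- ClassSize -> PeerGroup
Condition 1 (no descendant of SchoolQuality in the set): holds — descendants of SchoolQuality are {Neighborhood, ParentEd, PeerGroup, TestScore}; none are in {ClassSize}.
Condition 2 (every backdoor path blocked by {ClassSize}):
  P1: blocked at fork node ClassSize ∈ conditioning set.
  P2: blocked at fork node ClassSize ∈ conditioning set.
  P3: blocked at fork node ClassSize ∈ conditioning set.
  P4: blocked at fork node ClassSize ∈ conditioning set.
  P5: blocked at fork node ClassSize ∈ conditioning set.
{ClassSize} satisfies the backdoor criterion.

Yes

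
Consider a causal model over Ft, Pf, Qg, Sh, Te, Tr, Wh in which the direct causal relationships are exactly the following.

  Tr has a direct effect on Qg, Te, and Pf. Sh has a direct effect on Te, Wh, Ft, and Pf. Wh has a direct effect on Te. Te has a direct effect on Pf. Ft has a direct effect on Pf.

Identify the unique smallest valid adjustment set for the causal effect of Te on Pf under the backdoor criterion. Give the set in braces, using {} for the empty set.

{Sh, Tr}

Variables eligible for adjustment (non-descendants of Te, excluding Te and Pf): {Ft, Qg, Sh, Tr, Wh}.
Backdoor paths from Te to Pf:
  P1: Te <- Sh -> Ft -> Pf
  P2: Te <- Sh -> Pf
  P3: Te <- Tr -> Pf
  P4: Te <- Wh <- Sh -> Ft -> Pf
  P5: Te <- Wh <- Sh -> Pf
The empty set is not sufficient: P1 (Te <- Sh -> Ft -> Pf) has no collider blocking it and no conditioned non-collider, so it is open.
Try {Sh, Tr}:
  P1: blocked at fork node Sh ∈ conditioning set.
  P2: blocked at fork node Sh ∈ conditioning set.
  P3: blocked at fork node Tr ∈ conditioning set.
  P4: blocked at fork node Sh ∈ conditioning set.
  P5: blocked at fork node Sh ∈ conditioning set.
{Sh, Tr} contains no descendant of Te and blocks every backdoor path.
Every element of {Sh, Tr} is needed (dropping Sh leaves P1 open; dropping Tr leaves P3 open), so no proper subset is valid.
Among all size-2 subsets of the eligible variables, only {Sh, Tr} blocks every backdoor path, so it is the unique smallest valid adjustment set.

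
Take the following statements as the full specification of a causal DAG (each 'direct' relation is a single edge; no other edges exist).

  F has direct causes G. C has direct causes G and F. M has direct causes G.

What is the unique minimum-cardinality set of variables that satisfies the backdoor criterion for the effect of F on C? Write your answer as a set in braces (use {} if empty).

{G}

Variables eligible for adjustment (non-descendants of F, excluding F and C): {G, M}.
Backdoor paths from F to C:
  P1: F <- G -> C
The empty set is not sufficient: P1 (F <- G -> C) has no collider blocking it and no conditioned non-collider, so it is open.
Try {G}:
  P1: blocked at fork node G ∈ conditioning set.
{G} contains no descendant of F and blocks every backdoor path.
No other singleton works — e.g. {M} leaves P1 open — so {G} is the unique smallest valid adjustment set.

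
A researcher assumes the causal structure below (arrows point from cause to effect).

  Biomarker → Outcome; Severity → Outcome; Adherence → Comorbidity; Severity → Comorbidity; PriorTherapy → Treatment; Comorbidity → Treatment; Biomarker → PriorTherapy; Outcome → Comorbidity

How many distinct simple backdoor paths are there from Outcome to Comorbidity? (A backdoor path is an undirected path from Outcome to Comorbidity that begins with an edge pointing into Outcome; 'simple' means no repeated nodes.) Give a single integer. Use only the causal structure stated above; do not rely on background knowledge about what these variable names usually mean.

2

A backdoor path from Outcome to Comorbidity is any simple undirected path whose first edge points into Outcome (i.e. leaves Outcome via a parent).
Parents of Outcome: {Biomarker, Severity}.
Enumerating:
  P1: Outcome <- Severity -> Comorbidity
  P2: Outcome <- Biomarker -> PriorTherapy -> Treatment <- Comorbidity
That exhausts the simple backdoor paths. Count: 2.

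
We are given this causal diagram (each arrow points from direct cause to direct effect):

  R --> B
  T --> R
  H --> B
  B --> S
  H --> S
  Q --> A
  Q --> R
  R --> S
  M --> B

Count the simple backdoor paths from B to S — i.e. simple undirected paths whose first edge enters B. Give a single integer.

2

A backdoor path from B to S is any simple undirected path whose first edge points into B (i.e. leaves B via a parent).
Parents of B: {H, M, R}.
Enumerating:
  P1: B <- H -> S
  P2: B <- R -> S
That exhausts the simple backdoor paths. Count: 2.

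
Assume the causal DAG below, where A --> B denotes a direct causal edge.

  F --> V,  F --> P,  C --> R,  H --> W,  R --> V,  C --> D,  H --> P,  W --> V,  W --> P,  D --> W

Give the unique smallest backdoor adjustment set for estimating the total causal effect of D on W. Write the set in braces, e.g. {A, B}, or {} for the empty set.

Variables eligible for adjustment (non-descendants of D, excluding D and W): {C, F, H, R}.
Backdoor paths from D to W:
  P1: D <- C -> R -> V <- W
  P2: D <- C -> R -> V <- F -> P <- H -> W
  P3: D <- C -> R -> V <- F -> P <- W
Each backdoor path contains an unconditioned collider, so every path is already blocked with the empty conditioning set:
  P1: blocked at collider V (neither it nor any descendant is in the conditioning set).
  P2: blocked at collider V (neither it nor any descendant is in the conditioning set).
  P3: blocked at collider V (neither it nor any descendant is in the conditioning set).
The empty set is therefore the unique smallest valid set.

{}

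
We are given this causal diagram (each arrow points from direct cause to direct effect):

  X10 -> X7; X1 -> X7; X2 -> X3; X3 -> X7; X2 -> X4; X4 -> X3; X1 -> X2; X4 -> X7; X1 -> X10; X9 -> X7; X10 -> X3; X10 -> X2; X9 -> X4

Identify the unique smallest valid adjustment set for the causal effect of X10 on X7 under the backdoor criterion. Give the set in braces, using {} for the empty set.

{X1}

Variables eligible for adjustment (non-descendants of X10, excluding X10 and X7): {X1, X9}.
Backdoor paths from X10 to X7:
  P1: X10 <- X1 -> X2 -> X4 <- X9 -> X7
  P2: X10 <- X1 -> X2 -> X4 -> X3 -> X7
  P3: X10 <- X1 -> X2 -> X4 -> X7
  P4: X10 <- X1 -> X2 -> X3 <- X4 <- X9 -> X7
  P5: X10 <- X1 -> X2 -> X3 <- X4 -> X7
  P6: X10 <- X1 -> X2 -> X3 -> X7
  P7: X10 <- X1 -> X7
The empty set is not sufficient: P2 (X10 <- X1 -> X2 -> X4 -> X3 -> X7) has no collider blocking it and no conditioned non-collider, so it is open.
Try {X1}:
  P1: blocked at fork node X1 ∈ conditioning set.
  P2: blocked at fork node X1 ∈ conditioning set.
  P3: blocked at fork node X1 ∈ conditioning set.
  P4: blocked at fork node X1 ∈ conditioning set.
  P5: blocked at fork node X1 ∈ conditioning set.
  P6: blocked at fork node X1 ∈ conditioning set.
  P7: blocked at fork node X1 ∈ conditioning set.
{X1} contains no descendant of X10 and blocks every backdoor path.
No other singleton works — e.g. {X9} leaves P2 open — so {X1} is the unique smallest valid adjustment set.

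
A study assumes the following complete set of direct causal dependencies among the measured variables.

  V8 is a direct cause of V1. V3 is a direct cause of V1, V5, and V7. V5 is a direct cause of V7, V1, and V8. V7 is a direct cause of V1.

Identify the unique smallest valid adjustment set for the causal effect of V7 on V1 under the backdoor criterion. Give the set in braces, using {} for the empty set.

Variables eligible for adjustment (non-descendants of V7, excluding V7 and V1): {V3, V5, V8}.
Backdoor paths from V7 to V1:
  P1: V7 <- V3 -> V5 -> V8 -> V1
  P2: V7 <- V3 -> V5 -> V1
  P3: V7 <- V3 -> V1
  P4: V7 <- V5 <- V3 -> V1
  P5: V7 <- V5 -> V8 -> V1
  P6: V7 <- V5 -> V1
The empty set is not sufficient: P1 (V7 <- V3 -> V5 -> V8 -> V1) has no collider blocking it and no conditioned non-collider, so it is open.
Try {V3, V5}:
  P1: blocked at fork node V3 ∈ conditioning set.
  P2: blocked at fork node V3 ∈ conditioning set.
  P3: blocked at fork node V3 ∈ conditioning set.
  P4: blocked at chain node V5 ∈ conditioning set.
  P5: blocked at fork node V5 ∈ conditioning set.
  P6: blocked at fork node V5 ∈ conditioning set.
{V3, V5} contains no descendant of V7 and blocks every backdoor path.
Every element of {V3, V5} is needed (dropping V3 leaves P3 open; dropping V5 leaves P5 open), so no proper subset is valid.
Among all size-2 subsets of the eligible variables, only {V3, V5} blocks every backdoor path, so it is the unique smallest valid adjustment set.

{V3, V5}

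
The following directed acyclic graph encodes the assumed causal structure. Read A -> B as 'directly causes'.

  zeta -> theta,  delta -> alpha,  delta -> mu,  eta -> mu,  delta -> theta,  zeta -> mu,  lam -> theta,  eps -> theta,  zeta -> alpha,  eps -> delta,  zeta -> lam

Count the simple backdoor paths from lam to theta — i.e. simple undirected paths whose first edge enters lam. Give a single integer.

A backdoor path from lam to theta is any simple undirected path whose first edge points into lam (i.e. leaves lam via a parent).
Parents of lam: {zeta}.
Enumerating:
  P1: lam <- zeta -> alpha <- delta <- eps -> theta
  P2: lam <- zeta -> alpha <- delta -> theta
  P3: lam <- zeta -> theta
  P4: lam <- zeta -> mu <- delta <- eps -> theta
  P5: lam <- zeta -> mu <- delta -> theta
That exhausts the simple backdoor paths. Count: 5.

5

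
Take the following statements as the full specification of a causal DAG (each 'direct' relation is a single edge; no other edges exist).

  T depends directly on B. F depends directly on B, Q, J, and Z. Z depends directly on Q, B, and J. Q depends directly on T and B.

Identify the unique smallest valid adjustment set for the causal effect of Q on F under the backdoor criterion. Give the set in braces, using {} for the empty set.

{B}

Variables eligible for adjustment (non-descendants of Q, excluding Q and F): {B, J, T}.
Backdoor paths from Q to F:
  P1: Q <- B -> Z <- J -> F
  P2: Q <- B -> Z -> F
  P3: Q <- B -> F
  P4: Q <- T <- B -> Z <- J -> F
  P5: Q <- T <- B -> Z -> F
  P6: Q <- T <- B -> F
The empty set is not sufficient: P2 (Q <- B -> Z -> F) has no collider blocking it and no conditioned non-collider, so it is open.
Try {B}:
  P1: blocked at fork node B ∈ conditioning set.
  P2: blocked at fork node B ∈ conditioning set.
  P3: blocked at fork node B ∈ conditioning set.
  P4: blocked at fork node B ∈ conditioning set.
  P5: blocked at fork node B ∈ conditioning set.
  P6: blocked at fork node B ∈ conditioning set.
{B} contains no descendant of Q and blocks every backdoor path.
No other singleton works — e.g. {T} leaves P2 open — so {B} is the unique smallest valid adjustment set.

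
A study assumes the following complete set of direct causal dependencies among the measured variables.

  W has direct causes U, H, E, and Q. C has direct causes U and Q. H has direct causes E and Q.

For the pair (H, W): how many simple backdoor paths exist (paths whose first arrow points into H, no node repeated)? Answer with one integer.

3

A backdoor path from H to W is any simple undirected path whose first edge points into H (i.e. leaves H via a parent).
Parents of H: {E, Q}.
Enumerating:
  P1: H <- Q -> W
  P2: H <- Q -> C <- U -> W
  P3: H <- E -> W
That exhausts the simple backdoor paths. Count: 3.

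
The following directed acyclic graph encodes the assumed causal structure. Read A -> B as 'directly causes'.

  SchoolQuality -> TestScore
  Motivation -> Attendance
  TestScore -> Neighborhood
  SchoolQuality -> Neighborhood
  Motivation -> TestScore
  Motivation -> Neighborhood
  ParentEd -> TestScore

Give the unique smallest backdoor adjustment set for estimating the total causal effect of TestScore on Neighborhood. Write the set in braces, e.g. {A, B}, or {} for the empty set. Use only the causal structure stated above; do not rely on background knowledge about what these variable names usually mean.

{Motivation, SchoolQuality}

Variables eligible for adjustment (non-descendants of TestScore, excluding TestScore and Neighborhood): {Attendance, Motivation, ParentEd, SchoolQuality}.
Backdoor paths from TestScore to Neighborhood:
  P1: TestScore <- Motivation -> Neighborhood
  P2: TestScore <- SchoolQuality -> Neighborhood
The empty set is not sufficient: P1 (TestScore <- Motivation -> Neighborhood) has no collider blocking it and no conditioned non-collider, so it is open.
Try {Motivation, SchoolQuality}:
  P1: blocked at fork node Motivation ∈ conditioning set.
  P2: blocked at fork node SchoolQuality ∈ conditioning set.
{Motivation, SchoolQuality} contains no descendant of TestScore and blocks every backdoor path.
Every element of {Motivation, SchoolQuality} is needed (dropping Motivation leaves P1 open; dropping SchoolQuality leaves P2 open), so no proper subset is valid.
Among all size-2 subsets of the eligible variables, only {Motivation, SchoolQuality} blocks every backdoor path, so it is the unique smallest valid adjustment set.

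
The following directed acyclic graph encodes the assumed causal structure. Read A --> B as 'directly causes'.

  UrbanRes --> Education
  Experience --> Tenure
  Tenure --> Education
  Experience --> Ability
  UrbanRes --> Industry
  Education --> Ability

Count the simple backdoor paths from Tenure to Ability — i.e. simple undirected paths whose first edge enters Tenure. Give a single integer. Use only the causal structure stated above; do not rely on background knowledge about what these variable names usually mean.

1

A backdoor path from Tenure to Ability is any simple undirected path whose first edge points into Tenure (i.e. leaves Tenure via a parent).
Parents of Tenure: {Experience}.
Enumerating:
  P1: Tenure <- Experience -> Ability
That exhausts the simple backdoor paths. Count: 1.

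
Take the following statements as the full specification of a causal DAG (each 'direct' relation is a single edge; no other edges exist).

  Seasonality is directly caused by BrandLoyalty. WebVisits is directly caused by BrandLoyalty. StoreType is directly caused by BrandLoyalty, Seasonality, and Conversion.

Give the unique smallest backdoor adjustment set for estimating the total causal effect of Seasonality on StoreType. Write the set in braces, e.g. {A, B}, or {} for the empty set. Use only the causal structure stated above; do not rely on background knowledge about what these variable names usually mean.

{BrandLoyalty}

Variables eligible for adjustment (non-descendants of Seasonality, excluding Seasonality and StoreType): {BrandLoyalty, Conversion, WebVisits}.
Backdoor paths from Seasonality to StoreType:
  P1: Seasonality <- BrandLoyalty -> StoreType
The empty set is not sufficient: P1 (Seasonality <- BrandLoyalty -> StoreType) has no collider blocking it and no conditioned non-collider, so it is open.
Try {BrandLoyalty}:
  P1: blocked at fork node BrandLoyalty ∈ conditioning set.
{BrandLoyalty} contains no descendant of Seasonality and blocks every backdoor path.
No other singleton works — e.g. {Conversion} leaves P1 open — so {BrandLoyalty} is the unique smallest valid adjustment set.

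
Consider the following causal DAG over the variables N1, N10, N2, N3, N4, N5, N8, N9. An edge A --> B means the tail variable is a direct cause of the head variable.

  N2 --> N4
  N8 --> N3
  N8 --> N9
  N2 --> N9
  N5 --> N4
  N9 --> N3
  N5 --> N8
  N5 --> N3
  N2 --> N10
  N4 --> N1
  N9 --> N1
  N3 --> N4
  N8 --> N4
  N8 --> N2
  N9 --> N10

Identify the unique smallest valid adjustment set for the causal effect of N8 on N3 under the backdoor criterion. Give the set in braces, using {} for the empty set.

{N5}

Variables eligible for adjustment (non-descendants of N8, excluding N8 and N3): {N5}.
Backdoor paths from N8 to N3:
  P1: N8 <- N5 -> N3
  P2: N8 <- N5 -> N4 <- N2 -> N9 -> N3
  P3: N8 <- N5 -> N4 <- N2 -> N10 <- N9 -> N3
  P4: N8 <- N5 -> N4 <- N3
  P5: N8 <- N5 -> N4 -> N1 <- N9 -> N3
The empty set is not sufficient: P1 (N8 <- N5 -> N3) has no collider blocking it and no conditioned non-collider, so it is open.
Try {N5}:
  P1: blocked at fork node N5 ∈ conditioning set.
  P2: blocked at fork node N5 ∈ conditioning set.
  P3: blocked at fork node N5 ∈ conditioning set.
  P4: blocked at fork node N5 ∈ conditioning set.
  P5: blocked at fork node N5 ∈ conditioning set.
{N5} contains no descendant of N8 and blocks every backdoor path.
{N5} is the unique smallest valid adjustment set.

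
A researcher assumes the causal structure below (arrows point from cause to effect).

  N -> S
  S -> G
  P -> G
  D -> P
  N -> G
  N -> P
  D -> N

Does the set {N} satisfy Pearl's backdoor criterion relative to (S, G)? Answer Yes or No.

Yes

Backdoor paths from S to G (paths whose first edge points into S):
  P1: S <- N <- D -> P -> G
  P2: S <- N -> P -> G
  P3: S <- N -> G
Condition 1 (no descendant of S in the set): holds — descendants of S are {G}; none are in {N}.
Condition 2 (every backdoor path blocked by {N}):
  P1: blocked at chain node N ∈ conditioning set.
  P2: blocked at fork node N ∈ conditioning set.
  P3: blocked at fork node N ∈ conditioning set.
{N} satisfies the backdoor criterion.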